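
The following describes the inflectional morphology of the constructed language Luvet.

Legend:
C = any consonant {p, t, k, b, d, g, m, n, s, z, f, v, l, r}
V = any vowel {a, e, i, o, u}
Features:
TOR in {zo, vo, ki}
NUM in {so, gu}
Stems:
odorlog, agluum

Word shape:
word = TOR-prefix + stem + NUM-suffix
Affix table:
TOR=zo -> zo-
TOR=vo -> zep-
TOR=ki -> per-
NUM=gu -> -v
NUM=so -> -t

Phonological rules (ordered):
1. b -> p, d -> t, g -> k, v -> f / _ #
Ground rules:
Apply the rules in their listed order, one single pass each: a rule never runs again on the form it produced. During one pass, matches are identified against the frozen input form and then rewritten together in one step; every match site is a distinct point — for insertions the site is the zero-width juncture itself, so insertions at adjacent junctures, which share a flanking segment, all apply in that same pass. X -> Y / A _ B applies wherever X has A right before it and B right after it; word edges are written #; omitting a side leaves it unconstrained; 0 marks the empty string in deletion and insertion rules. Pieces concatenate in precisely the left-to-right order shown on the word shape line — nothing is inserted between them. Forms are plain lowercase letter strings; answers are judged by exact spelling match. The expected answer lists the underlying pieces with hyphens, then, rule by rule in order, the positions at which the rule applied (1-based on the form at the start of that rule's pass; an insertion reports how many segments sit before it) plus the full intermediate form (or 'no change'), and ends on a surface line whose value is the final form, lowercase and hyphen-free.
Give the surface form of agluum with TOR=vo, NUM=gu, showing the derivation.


underlying: zep-agluum-v
1. b -> p, d -> t, g -> k, v -> f / _ #: fires at position(s) 10: zepagluumf
surface: zepagluumf


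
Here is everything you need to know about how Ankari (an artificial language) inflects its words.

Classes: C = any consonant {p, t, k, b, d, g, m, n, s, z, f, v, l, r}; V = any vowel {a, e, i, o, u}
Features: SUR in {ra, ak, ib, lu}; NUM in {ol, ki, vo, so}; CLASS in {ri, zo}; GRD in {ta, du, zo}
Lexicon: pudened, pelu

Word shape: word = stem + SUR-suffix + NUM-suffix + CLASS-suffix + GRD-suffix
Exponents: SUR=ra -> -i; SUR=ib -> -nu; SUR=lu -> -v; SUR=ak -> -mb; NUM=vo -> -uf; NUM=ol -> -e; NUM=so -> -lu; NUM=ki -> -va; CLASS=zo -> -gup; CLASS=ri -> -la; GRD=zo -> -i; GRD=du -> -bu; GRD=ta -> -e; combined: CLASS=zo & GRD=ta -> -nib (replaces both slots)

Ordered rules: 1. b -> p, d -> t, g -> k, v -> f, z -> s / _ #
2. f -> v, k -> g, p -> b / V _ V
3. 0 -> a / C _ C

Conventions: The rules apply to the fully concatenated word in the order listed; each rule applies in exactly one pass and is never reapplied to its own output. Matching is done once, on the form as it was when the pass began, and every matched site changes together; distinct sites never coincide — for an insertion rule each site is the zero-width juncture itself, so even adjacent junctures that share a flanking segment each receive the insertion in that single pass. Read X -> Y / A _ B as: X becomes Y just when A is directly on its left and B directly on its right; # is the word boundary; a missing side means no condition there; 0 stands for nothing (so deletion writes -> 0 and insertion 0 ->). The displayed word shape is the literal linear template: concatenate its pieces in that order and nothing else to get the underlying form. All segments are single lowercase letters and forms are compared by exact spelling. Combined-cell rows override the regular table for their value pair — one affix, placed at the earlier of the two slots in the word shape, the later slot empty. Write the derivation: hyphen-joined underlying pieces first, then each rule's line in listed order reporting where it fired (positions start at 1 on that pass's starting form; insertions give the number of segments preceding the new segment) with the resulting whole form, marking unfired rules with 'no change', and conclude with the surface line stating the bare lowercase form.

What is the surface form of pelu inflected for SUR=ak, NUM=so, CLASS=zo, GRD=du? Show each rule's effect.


underlying: pelu-mb-lu-gup-bu
1. b -> p, d -> t, g -> k, v -> f, z -> s / _ #: no change
2. f -> v, k -> g, p -> b / V _ V: no change
3. 0 -> a / C _ C: inserts after position(s) 5, 6, 11: pelumabalugupabu
surface: pelumabalugupabu


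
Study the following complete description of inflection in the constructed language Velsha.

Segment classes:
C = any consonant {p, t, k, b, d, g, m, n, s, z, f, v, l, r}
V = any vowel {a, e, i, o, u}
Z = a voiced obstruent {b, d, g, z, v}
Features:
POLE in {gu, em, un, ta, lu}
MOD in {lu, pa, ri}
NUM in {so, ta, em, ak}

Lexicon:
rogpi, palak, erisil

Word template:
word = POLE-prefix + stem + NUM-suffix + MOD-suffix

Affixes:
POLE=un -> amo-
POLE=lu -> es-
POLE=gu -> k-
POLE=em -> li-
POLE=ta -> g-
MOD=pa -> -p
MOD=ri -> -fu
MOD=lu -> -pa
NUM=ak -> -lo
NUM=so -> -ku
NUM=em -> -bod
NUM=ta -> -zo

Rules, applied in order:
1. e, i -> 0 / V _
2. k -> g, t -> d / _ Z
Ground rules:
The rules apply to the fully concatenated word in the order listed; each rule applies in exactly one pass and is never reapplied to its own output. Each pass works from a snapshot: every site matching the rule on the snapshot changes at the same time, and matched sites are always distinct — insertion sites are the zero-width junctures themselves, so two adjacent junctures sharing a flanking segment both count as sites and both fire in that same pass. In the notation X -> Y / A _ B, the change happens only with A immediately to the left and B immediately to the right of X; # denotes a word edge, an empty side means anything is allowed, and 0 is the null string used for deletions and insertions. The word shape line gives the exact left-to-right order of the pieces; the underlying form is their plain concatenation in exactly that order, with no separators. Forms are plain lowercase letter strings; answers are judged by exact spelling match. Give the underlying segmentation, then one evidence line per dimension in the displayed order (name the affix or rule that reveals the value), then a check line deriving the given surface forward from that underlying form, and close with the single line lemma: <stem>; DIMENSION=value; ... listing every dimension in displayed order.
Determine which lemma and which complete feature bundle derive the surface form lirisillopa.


underlying: li-erisil-lo-pa
POLE=em - signalled by the affix li-
MOD=lu - signalled by the affix -pa
NUM=ak - signalled by the affix -lo
check: lierisillopa -> lirisillopa -> lirisillopa
lemma: erisil; POLE=em; MOD=lu; NUM=ak


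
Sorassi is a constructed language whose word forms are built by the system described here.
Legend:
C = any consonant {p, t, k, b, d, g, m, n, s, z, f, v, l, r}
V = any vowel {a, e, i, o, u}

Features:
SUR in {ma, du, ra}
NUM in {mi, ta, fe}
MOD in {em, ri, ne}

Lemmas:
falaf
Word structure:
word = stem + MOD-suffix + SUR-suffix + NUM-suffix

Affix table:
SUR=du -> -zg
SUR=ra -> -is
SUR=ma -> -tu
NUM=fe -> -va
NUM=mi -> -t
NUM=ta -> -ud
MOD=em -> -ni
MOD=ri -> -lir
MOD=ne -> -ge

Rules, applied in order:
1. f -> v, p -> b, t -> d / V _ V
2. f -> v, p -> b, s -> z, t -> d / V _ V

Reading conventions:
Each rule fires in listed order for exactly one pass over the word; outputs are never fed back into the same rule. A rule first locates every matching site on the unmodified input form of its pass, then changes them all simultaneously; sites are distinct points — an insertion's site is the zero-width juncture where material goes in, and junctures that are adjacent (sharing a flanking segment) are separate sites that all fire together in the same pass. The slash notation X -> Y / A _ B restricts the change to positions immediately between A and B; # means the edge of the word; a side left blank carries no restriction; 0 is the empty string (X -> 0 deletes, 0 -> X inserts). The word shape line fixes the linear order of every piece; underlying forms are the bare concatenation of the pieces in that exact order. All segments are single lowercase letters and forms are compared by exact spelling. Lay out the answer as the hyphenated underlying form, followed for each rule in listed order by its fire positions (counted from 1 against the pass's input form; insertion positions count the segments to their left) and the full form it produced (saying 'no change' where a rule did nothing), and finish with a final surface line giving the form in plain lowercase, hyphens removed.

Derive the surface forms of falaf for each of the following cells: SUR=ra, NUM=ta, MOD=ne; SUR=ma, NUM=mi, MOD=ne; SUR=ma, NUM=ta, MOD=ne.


cell SUR=ra, NUM=ta, MOD=ne:
underlying: falaf-ge-is-ud
1. f -> v, p -> b, t -> d / V _ V: no change
2. f -> v, p -> b, s -> z, t -> d / V _ V: fires at position(s) 9: falafgeizud
surface: falafgeizud

cell SUR=ma, NUM=mi, MOD=ne:
underlying: falaf-ge-tu-t
1. f -> v, p -> b, t -> d / V _ V: fires at position(s) 8: falafgedut
2. f -> v, p -> b, s -> z, t -> d / V _ V: no change
surface: falafgedut

cell SUR=ma, NUM=ta, MOD=ne:
underlying: falaf-ge-tu-ud
1. f -> v, p -> b, t -> d / V _ V: fires at position(s) 8: falafgeduud
2. f -> v, p -> b, s -> z, t -> d / V _ V: no change
surface: falafgeduud


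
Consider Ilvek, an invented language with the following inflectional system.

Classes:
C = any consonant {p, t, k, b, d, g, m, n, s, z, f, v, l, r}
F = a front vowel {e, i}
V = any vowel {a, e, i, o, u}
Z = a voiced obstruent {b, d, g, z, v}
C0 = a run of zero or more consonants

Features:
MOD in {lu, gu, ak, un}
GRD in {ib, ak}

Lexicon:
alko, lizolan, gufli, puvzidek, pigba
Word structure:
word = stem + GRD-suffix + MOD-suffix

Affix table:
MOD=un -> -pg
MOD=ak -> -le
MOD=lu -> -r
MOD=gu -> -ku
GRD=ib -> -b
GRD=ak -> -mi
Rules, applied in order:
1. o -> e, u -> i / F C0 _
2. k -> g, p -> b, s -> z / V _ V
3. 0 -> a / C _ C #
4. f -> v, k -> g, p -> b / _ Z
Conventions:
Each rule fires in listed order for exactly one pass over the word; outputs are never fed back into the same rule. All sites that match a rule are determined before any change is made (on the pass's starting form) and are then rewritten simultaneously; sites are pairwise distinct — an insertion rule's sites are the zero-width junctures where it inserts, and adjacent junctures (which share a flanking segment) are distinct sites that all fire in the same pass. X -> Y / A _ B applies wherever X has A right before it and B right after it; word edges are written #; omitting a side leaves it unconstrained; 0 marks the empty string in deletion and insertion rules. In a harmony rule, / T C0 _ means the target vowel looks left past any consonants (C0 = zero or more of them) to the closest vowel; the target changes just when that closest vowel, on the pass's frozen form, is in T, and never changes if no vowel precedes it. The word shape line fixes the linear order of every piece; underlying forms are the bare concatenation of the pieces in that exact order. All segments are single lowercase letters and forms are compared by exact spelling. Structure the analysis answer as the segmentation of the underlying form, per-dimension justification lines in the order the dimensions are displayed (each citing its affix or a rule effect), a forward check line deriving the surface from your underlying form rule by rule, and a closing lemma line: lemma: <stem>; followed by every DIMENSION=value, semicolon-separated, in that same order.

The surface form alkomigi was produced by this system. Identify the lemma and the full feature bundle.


underlying: alko-mi-ku
MOD=gu - signalled by the affix -ku
GRD=ak - signalled by the affix -mi
check: alkomiku -> alkomiki -> alkomigi -> alkomigi -> alkomigi
lemma: alko; MOD=gu; GRD=ak


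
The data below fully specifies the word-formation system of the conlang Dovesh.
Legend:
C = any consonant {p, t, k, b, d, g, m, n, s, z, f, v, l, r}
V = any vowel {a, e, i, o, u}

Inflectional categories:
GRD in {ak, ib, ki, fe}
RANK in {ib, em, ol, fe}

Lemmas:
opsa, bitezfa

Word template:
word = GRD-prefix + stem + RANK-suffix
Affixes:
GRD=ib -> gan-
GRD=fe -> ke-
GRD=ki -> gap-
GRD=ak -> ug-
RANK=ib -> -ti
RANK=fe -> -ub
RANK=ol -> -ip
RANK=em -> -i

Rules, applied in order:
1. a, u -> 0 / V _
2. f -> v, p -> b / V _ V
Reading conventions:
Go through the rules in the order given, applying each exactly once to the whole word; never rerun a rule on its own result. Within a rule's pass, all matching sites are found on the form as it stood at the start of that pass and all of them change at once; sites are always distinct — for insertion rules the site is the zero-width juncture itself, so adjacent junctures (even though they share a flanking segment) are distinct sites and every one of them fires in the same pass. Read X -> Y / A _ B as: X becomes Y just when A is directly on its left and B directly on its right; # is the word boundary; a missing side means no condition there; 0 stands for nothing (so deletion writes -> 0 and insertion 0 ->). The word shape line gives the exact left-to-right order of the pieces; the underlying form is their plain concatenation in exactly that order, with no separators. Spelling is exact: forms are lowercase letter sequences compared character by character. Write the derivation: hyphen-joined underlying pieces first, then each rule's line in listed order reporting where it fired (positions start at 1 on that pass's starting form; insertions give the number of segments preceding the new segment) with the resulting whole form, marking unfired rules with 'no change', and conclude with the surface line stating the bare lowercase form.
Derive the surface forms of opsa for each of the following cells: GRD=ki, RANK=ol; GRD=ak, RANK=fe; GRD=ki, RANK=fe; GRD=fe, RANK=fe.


cell GRD=ki, RANK=ol:
underlying: gap-opsa-ip
1. a, u -> 0 / V _: no change
2. f -> v, p -> b / V _ V: fires at position(s) 3: gabopsaip
surface: gabopsaip

cell GRD=ak, RANK=fe:
underlying: ug-opsa-ub
1. a, u -> 0 / V _: fires at position(s) 7: ugopsab
2. f -> v, p -> b / V _ V: no change
surface: ugopsab

cell GRD=ki, RANK=fe:
underlying: gap-opsa-ub
1. a, u -> 0 / V _: fires at position(s) 8: gapopsab
2. f -> v, p -> b / V _ V: fires at position(s) 3: gabopsab
surface: gabopsab

cell GRD=fe, RANK=fe:
underlying: ke-opsa-ub
1. a, u -> 0 / V _: fires at position(s) 7: keopsab
2. f -> v, p -> b / V _ V: no change
surface: keopsab


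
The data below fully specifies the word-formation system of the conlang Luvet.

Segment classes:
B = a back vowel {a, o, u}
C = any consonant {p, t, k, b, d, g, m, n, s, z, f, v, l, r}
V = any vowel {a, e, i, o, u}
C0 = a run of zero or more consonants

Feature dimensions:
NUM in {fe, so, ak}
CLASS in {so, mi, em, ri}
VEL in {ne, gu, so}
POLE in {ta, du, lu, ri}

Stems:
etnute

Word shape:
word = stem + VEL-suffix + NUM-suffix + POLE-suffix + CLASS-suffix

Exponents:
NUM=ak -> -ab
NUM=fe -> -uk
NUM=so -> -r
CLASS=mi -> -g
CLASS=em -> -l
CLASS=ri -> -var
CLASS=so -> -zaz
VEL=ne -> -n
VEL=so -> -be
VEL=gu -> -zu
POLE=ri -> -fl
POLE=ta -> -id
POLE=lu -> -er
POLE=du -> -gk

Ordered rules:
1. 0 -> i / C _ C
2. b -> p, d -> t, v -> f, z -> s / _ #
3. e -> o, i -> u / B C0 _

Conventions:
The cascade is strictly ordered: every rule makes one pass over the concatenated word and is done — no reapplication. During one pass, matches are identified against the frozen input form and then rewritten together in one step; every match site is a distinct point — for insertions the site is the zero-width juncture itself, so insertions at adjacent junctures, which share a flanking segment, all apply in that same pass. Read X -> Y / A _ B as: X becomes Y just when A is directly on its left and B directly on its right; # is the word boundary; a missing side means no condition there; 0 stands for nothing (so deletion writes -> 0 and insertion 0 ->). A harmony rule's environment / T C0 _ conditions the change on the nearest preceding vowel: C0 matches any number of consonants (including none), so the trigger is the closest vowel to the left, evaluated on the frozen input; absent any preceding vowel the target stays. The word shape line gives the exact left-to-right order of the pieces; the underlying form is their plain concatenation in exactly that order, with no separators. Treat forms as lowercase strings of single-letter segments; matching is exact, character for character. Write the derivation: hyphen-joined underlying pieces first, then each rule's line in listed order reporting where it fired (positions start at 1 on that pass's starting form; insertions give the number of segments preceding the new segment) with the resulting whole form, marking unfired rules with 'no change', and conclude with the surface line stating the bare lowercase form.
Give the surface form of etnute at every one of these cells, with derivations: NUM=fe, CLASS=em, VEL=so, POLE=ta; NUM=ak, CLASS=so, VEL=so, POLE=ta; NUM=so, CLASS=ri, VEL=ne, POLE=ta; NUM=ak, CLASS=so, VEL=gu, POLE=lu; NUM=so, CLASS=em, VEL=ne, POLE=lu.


cell NUM=fe, CLASS=em, VEL=so, POLE=ta:
underlying: etnute-be-uk-id-l
1. 0 -> i / C _ C: inserts after position(s) 2, 12: etinutebeukidil
2. b -> p, d -> t, v -> f, z -> s / _ #: no change
3. e -> o, i -> u / B C0 _: fires at position(s) 7, 12: etinutobeukudil
surface: etinutobeukudil

cell NUM=ak, CLASS=so, VEL=so, POLE=ta:
underlying: etnute-be-ab-id-zaz
1. 0 -> i / C _ C: inserts after position(s) 2, 12: etinutebeabidizaz
2. b -> p, d -> t, v -> f, z -> s / _ #: fires at position(s) 17: etinutebeabidizas
3. e -> o, i -> u / B C0 _: fires at position(s) 7, 12: etinutobeabudizas
surface: etinutobeabudizas

cell NUM=so, CLASS=ri, VEL=ne, POLE=ta:
underlying: etnute-n-r-id-var
1. 0 -> i / C _ C: inserts after position(s) 2, 7, 10: etinuteniridivar
2. b -> p, d -> t, v -> f, z -> s / _ #: no change
3. e -> o, i -> u / B C0 _: fires at position(s) 7: etinutoniridivar
surface: etinutoniridivar

cell NUM=ak, CLASS=so, VEL=gu, POLE=lu:
underlying: etnute-zu-ab-er-zaz
1. 0 -> i / C _ C: inserts after position(s) 2, 12: etinutezuaberizaz
2. b -> p, d -> t, v -> f, z -> s / _ #: fires at position(s) 17: etinutezuaberizas
3. e -> o, i -> u / B C0 _: fires at position(s) 7, 12: etinutozuaborizas
surface: etinutozuaborizas

cell NUM=so, CLASS=em, VEL=ne, POLE=lu:
underlying: etnute-n-r-er-l
1. 0 -> i / C _ C: inserts after position(s) 2, 7, 10: etinutenireril
2. b -> p, d -> t, v -> f, z -> s / _ #: no change
3. e -> o, i -> u / B C0 _: fires at position(s) 7: etinutonireril
surface: etinutonireril


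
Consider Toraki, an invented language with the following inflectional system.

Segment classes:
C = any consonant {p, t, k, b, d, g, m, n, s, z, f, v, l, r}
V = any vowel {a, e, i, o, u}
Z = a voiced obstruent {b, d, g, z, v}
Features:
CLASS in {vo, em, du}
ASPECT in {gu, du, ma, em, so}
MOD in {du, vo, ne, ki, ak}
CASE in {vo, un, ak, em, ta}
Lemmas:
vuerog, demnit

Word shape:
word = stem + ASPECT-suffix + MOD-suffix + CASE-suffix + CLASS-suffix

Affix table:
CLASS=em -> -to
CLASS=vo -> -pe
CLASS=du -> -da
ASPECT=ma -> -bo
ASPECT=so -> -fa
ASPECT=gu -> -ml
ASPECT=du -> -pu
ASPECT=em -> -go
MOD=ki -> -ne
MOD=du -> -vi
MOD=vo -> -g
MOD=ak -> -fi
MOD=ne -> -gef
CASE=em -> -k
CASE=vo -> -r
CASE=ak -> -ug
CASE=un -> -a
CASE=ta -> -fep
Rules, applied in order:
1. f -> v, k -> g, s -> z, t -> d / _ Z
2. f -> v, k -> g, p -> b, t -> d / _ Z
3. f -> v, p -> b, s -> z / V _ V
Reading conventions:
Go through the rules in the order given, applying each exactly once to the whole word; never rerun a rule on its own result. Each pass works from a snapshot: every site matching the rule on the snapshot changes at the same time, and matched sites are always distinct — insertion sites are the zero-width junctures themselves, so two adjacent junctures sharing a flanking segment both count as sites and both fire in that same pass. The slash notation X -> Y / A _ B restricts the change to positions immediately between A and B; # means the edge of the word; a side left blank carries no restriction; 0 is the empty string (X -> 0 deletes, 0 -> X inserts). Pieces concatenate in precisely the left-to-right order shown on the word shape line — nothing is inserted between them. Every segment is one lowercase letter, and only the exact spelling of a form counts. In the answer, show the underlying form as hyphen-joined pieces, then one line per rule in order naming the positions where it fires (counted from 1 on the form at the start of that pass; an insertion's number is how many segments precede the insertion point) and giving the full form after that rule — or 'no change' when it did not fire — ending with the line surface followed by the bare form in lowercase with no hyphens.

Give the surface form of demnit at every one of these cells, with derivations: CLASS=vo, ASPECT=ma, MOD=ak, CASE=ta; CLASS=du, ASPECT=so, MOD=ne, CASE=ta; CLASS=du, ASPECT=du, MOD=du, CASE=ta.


cell CLASS=vo, ASPECT=ma, MOD=ak, CASE=ta:
underlying: demnit-bo-fi-fep-pe
1. f -> v, k -> g, s -> z, t -> d / _ Z: fires at position(s) 6: demnidbofifeppe
2. f -> v, k -> g, p -> b, t -> d / _ Z: no change
3. f -> v, p -> b, s -> z / V _ V: fires at position(s) 9, 11: demnidboviveppe
surface: demnidboviveppe

cell CLASS=du, ASPECT=so, MOD=ne, CASE=ta:
underlying: demnit-fa-gef-fep-da
1. f -> v, k -> g, s -> z, t -> d / _ Z: no change
2. f -> v, k -> g, p -> b, t -> d / _ Z: fires at position(s) 14: demnitfageffebda
3. f -> v, p -> b, s -> z / V _ V: no change
surface: demnitfageffebda

cell CLASS=du, ASPECT=du, MOD=du, CASE=ta:
underlying: demnit-pu-vi-fep-da
1. f -> v, k -> g, s -> z, t -> d / _ Z: no change
2. f -> v, k -> g, p -> b, t -> d / _ Z: fires at position(s) 13: demnitpuvifebda
3. f -> v, p -> b, s -> z / V _ V: fires at position(s) 11: demnitpuvivebda
surface: demnitpuvivebda


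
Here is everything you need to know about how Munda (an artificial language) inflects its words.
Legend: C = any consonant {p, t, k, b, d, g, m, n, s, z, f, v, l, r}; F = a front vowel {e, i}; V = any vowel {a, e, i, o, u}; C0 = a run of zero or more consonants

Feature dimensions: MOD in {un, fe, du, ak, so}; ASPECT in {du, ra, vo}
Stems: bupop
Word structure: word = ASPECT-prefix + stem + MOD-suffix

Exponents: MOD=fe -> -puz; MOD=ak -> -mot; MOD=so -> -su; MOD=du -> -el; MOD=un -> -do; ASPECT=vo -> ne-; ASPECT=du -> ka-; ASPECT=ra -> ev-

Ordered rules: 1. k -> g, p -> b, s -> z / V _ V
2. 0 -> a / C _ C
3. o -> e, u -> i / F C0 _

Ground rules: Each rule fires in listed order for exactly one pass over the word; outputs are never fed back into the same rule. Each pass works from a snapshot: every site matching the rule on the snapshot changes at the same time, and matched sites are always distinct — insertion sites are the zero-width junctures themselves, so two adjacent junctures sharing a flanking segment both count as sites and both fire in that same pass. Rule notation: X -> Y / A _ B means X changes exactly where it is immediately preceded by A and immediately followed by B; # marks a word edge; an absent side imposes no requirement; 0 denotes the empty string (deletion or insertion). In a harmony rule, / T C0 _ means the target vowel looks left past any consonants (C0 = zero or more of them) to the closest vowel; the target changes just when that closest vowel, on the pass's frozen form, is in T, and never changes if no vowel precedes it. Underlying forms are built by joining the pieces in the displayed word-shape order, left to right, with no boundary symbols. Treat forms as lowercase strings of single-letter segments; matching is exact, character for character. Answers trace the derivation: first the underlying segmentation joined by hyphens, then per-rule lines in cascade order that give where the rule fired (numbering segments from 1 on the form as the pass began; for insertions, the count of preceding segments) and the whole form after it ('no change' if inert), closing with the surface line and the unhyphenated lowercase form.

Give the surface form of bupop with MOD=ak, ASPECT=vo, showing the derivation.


underlying: ne-bupop-mot
1. k -> g, p -> b, s -> z / V _ V: fires at position(s) 5: nebubopmot
2. 0 -> a / C _ C: inserts after position(s) 7: nebubopamot
3. o -> e, u -> i / F C0 _: fires at position(s) 4: nebibopamot
surface: nebibopamot


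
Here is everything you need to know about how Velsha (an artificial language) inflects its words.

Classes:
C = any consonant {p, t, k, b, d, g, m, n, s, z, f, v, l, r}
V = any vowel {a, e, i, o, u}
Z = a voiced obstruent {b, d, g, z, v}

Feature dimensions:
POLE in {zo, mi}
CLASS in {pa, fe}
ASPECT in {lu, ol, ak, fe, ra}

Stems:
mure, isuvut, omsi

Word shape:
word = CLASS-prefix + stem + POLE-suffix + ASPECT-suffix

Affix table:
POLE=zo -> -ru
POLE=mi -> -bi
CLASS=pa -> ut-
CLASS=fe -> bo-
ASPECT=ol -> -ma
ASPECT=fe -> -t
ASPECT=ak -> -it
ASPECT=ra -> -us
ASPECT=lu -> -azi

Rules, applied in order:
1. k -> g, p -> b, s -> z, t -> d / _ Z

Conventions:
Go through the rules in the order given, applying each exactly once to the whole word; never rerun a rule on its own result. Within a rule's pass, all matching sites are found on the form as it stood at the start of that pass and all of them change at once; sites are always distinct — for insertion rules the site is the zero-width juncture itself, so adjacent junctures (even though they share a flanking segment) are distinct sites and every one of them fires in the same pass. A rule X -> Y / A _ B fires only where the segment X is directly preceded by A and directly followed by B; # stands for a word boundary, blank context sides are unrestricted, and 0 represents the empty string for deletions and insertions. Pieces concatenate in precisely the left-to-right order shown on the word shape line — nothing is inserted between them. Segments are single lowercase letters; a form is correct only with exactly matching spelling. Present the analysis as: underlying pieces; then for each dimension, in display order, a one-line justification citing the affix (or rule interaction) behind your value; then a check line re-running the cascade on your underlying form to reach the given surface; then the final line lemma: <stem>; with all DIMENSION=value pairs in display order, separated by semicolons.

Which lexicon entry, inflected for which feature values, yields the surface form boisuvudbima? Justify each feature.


underlying: bo-isuvut-bi-ma
POLE=mi - signalled by the affix -bi
CLASS=fe - signalled by the affix bo-
ASPECT=ol - signalled by the affix -ma
check: boisuvutbima -> boisuvudbima
lemma: isuvut; POLE=mi; CLASS=fe; ASPECT=ol


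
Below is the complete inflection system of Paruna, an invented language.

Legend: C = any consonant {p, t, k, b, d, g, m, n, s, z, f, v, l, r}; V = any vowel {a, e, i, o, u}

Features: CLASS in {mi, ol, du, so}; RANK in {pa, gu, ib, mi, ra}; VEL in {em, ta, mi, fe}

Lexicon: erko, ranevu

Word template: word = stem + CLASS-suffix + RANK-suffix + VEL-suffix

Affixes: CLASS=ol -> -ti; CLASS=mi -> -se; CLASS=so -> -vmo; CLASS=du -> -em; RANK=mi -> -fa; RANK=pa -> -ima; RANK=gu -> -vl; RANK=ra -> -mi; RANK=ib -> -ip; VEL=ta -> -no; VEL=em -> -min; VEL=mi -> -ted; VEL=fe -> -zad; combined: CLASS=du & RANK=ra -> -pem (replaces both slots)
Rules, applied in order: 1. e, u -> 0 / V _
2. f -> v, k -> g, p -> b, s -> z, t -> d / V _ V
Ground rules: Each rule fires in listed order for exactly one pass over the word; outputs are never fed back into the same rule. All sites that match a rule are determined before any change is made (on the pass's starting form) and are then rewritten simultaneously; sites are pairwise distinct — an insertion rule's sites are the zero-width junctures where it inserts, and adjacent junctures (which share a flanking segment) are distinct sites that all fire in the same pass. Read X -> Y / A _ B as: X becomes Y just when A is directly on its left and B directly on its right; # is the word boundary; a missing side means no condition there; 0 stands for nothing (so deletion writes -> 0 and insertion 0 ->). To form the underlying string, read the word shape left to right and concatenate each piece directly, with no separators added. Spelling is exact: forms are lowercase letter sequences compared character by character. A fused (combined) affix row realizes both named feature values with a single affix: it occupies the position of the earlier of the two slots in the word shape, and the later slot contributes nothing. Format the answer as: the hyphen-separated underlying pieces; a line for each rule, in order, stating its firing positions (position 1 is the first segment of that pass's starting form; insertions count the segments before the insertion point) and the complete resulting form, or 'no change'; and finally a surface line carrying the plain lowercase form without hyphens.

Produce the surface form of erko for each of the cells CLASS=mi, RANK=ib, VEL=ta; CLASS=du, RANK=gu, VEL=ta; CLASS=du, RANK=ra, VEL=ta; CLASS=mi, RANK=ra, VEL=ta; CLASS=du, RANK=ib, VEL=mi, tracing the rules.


cell CLASS=mi, RANK=ib, VEL=ta:
underlying: erko-se-ip-no
1. e, u -> 0 / V _: no change
2. f -> v, k -> g, p -> b, s -> z, t -> d / V _ V: fires at position(s) 5: erkozeipno
surface: erkozeipno

cell CLASS=du, RANK=gu, VEL=ta:
underlying: erko-em-vl-no
1. e, u -> 0 / V _: fires at position(s) 5: erkomvlno
2. f -> v, k -> g, p -> b, s -> z, t -> d / V _ V: no change
surface: erkomvlno

cell CLASS=du, RANK=ra, VEL=ta:
underlying: erko-pem-no
1. e, u -> 0 / V _: no change
2. f -> v, k -> g, p -> b, s -> z, t -> d / V _ V: fires at position(s) 5: erkobemno
surface: erkobemno

cell CLASS=mi, RANK=ra, VEL=ta:
underlying: erko-se-mi-no
1. e, u -> 0 / V _: no change
2. f -> v, k -> g, p -> b, s -> z, t -> d / V _ V: fires at position(s) 5: erkozemino
surface: erkozemino

cell CLASS=du, RANK=ib, VEL=mi:
underlying: erko-em-ip-ted
1. e, u -> 0 / V _: fires at position(s) 5: erkomipted
2. f -> v, k -> g, p -> b, s -> z, t -> d / V _ V: no change
surface: erkomipted


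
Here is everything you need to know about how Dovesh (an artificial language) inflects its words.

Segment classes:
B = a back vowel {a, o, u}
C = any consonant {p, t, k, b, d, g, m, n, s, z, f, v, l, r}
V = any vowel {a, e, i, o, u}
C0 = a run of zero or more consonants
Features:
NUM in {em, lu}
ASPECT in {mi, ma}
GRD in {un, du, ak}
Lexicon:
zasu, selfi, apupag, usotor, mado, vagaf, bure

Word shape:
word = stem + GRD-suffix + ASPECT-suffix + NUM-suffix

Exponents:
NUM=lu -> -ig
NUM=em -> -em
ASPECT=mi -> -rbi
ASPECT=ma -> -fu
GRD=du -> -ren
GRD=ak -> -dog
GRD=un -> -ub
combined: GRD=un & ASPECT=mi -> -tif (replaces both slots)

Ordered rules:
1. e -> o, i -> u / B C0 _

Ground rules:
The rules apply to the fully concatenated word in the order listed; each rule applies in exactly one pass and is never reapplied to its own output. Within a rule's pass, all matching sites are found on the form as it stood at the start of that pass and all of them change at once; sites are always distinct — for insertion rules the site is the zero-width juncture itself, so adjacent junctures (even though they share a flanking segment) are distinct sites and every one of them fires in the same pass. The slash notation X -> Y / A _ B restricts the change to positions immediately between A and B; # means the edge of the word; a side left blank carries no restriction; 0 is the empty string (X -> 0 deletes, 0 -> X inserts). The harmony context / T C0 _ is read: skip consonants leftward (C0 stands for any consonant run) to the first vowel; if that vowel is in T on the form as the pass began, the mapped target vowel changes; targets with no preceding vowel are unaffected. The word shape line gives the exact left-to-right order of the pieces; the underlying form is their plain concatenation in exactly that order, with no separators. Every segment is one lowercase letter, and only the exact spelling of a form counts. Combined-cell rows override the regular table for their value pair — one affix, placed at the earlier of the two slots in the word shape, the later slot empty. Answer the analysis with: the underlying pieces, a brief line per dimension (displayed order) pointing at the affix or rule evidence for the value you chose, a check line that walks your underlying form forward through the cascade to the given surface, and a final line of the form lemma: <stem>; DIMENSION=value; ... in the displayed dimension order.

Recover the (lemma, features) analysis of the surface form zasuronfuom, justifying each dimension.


underlying: zasu-ren-fu-em
NUM=em - signalled by the affix -em
ASPECT=ma - signalled by the affix -fu
GRD=du - signalled by the affix -ren
check: zasurenfuem -> zasuronfuom
lemma: zasu; NUM=em; ASPECT=ma; GRD=du


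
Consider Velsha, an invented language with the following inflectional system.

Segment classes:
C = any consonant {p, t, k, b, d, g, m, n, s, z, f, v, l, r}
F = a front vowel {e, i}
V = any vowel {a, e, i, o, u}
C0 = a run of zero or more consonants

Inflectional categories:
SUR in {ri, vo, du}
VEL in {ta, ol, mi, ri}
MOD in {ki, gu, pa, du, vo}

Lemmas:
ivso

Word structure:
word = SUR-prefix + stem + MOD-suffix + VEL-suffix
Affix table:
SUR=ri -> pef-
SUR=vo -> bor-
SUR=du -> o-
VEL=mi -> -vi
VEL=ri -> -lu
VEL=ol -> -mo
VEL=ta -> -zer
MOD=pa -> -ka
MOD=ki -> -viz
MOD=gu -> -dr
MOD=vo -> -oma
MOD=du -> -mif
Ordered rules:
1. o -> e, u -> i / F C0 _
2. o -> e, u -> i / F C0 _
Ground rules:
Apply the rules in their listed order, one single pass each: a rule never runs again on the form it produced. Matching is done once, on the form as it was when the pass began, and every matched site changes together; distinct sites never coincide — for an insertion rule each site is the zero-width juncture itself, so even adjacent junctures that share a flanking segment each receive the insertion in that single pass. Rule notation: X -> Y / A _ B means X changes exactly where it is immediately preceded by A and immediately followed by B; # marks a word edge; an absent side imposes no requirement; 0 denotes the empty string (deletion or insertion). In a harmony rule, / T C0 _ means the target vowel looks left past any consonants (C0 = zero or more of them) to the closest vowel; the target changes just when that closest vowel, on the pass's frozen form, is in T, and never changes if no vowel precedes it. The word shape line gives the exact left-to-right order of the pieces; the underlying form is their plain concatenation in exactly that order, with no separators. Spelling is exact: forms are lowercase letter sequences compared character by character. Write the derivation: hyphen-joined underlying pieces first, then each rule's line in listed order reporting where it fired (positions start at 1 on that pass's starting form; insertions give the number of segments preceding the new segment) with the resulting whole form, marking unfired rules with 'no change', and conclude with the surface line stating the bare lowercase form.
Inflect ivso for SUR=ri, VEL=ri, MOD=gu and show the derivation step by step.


underlying: pef-ivso-dr-lu
1. o -> e, u -> i / F C0 _: fires at position(s) 7: pefivsedrlu
2. o -> e, u -> i / F C0 _: fires at position(s) 11: pefivsedrli
surface: pefivsedrli


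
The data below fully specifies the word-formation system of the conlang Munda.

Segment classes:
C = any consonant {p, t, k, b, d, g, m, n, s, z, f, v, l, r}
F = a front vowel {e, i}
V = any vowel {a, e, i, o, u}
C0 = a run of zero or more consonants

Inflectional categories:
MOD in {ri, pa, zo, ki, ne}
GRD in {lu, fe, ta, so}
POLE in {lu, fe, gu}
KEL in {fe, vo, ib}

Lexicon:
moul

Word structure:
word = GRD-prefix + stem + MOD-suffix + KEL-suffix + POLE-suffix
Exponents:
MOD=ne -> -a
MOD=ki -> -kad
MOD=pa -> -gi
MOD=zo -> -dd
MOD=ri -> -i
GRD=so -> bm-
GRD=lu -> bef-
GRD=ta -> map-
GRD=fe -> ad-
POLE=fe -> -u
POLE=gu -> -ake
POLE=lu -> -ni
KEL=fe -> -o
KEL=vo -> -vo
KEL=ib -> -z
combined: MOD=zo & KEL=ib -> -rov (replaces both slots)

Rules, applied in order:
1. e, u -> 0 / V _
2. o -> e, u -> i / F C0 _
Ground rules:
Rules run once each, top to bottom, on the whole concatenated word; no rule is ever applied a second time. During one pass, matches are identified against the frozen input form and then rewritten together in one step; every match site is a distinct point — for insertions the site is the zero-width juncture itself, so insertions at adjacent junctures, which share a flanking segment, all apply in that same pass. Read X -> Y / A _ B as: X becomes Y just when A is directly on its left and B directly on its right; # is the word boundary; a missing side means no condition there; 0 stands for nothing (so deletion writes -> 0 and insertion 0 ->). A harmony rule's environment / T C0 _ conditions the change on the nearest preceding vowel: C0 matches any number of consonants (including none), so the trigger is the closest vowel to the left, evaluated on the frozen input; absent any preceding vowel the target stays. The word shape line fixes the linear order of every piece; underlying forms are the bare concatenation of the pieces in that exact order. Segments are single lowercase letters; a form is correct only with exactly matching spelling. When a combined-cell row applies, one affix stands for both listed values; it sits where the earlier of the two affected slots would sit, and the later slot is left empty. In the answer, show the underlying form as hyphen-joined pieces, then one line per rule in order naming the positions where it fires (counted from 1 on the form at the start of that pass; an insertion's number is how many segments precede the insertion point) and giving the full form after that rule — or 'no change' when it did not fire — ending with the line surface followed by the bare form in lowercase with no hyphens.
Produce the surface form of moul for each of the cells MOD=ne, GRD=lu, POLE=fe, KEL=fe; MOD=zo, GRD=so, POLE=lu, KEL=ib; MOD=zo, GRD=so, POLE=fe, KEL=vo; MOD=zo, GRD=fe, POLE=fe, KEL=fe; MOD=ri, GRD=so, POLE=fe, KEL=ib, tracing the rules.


cell MOD=ne, GRD=lu, POLE=fe, KEL=fe:
underlying: bef-moul-a-o-u
1. e, u -> 0 / V _: fires at position(s) 6, 10: befmolao
2. o -> e, u -> i / F C0 _: fires at position(s) 5: befmelao
surface: befmelao

cell MOD=zo, GRD=so, POLE=lu, KEL=ib:
underlying: bm-moul-rov-ni
1. e, u -> 0 / V _: fires at position(s) 5: bmmolrovni
2. o -> e, u -> i / F C0 _: no change
surface: bmmolrovni

cell MOD=zo, GRD=so, POLE=fe, KEL=vo:
underlying: bm-moul-dd-vo-u
1. e, u -> 0 / V _: fires at position(s) 5, 11: bmmolddvo
2. o -> e, u -> i / F C0 _: no change
surface: bmmolddvo

cell MOD=zo, GRD=fe, POLE=fe, KEL=fe:
underlying: ad-moul-dd-o-u
1. e, u -> 0 / V _: fires at position(s) 5, 10: admolddo
2. o -> e, u -> i / F C0 _: no change
surface: admolddo

cell MOD=ri, GRD=so, POLE=fe, KEL=ib:
underlying: bm-moul-i-z-u
1. e, u -> 0 / V _: fires at position(s) 5: bmmolizu
2. o -> e, u -> i / F C0 _: fires at position(s) 8: bmmolizi
surface: bmmolizi


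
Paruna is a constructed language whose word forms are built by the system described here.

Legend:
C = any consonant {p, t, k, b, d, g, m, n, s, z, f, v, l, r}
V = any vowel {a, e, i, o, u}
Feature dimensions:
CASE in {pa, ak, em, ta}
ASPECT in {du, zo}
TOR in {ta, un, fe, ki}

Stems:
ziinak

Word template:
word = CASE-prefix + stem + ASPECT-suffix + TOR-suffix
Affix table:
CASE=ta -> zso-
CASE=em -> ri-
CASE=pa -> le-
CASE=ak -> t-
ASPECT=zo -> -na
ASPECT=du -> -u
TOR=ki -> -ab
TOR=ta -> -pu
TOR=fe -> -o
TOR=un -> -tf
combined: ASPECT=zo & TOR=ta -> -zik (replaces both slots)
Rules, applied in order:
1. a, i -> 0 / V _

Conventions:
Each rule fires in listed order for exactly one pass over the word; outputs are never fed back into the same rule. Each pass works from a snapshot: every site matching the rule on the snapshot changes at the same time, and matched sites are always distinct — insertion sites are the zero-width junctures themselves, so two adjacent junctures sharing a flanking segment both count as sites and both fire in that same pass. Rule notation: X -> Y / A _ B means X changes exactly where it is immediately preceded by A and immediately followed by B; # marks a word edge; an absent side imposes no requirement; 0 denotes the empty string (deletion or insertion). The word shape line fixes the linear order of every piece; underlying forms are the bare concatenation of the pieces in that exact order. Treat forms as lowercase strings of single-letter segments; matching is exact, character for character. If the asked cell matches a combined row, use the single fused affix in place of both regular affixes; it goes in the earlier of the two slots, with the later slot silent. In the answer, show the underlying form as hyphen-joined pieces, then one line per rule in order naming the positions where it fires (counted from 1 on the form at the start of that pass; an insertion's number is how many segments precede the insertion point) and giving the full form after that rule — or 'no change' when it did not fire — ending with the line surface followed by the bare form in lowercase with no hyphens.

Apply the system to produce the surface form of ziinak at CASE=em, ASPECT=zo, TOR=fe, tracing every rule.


underlying: ri-ziinak-na-o
1. a, i -> 0 / V _: fires at position(s) 5: rizinaknao
surface: rizinaknao
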